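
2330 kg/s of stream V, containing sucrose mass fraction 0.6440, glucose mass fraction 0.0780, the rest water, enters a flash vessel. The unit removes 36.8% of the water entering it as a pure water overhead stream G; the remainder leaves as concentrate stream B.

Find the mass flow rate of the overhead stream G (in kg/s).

238.4 kg/s

water entering = 2330×0.278 = 647.74 kg/s; overhead removed = 0.368×647.74 = 238.37 kg/s.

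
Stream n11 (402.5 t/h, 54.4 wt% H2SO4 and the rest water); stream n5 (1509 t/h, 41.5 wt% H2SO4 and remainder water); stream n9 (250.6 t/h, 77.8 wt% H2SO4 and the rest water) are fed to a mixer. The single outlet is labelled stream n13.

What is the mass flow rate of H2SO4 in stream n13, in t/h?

1040 t/h

H2SO4 out = H2SO4 in = 402.5×0.544 + 1509×0.415 + 250.6×0.778 = 1040.2 t/h.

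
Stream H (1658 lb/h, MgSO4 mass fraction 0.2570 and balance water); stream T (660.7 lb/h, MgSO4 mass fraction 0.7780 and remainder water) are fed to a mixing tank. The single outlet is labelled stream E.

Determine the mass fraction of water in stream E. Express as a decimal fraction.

Total flow out = 1658 + 660.7 = 2318.7 lb/h.
water in = 1658×0.743 + 660.7×0.222 = 1378.6 lb/h.
water mass fraction in E = 1378.6/2318.7 = 0.5945.

0.5945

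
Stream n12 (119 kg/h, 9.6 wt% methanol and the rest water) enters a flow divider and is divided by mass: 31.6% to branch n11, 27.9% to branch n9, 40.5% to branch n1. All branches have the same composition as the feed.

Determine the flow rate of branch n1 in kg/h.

48.2 kg/h

Branch n1 flow = 0.405×119 = 48.195 kg/h.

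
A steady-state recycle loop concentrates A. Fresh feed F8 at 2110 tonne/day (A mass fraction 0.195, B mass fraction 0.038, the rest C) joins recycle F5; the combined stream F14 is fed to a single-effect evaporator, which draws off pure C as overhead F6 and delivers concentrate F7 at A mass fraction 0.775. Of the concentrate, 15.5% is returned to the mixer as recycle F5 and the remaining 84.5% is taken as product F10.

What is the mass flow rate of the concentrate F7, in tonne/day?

Overall A balance (none leaves overhead): A in fresh feed = A in product, i.e. 2110×0.195 = (1−0.155)·F7·0.775.
F7 = 411.45/(0.775×0.845) = 628.29 tonne/day.

628.3 tonne/day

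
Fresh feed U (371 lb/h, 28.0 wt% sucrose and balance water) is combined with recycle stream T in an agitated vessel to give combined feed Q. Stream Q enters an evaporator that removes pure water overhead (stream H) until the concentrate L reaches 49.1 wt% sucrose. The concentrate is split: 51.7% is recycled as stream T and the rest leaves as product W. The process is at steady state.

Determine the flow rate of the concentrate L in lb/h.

Overall sucrose balance (none leaves overhead): sucrose in fresh feed = sucrose in product, i.e. 371×0.280 = (1−0.517)·L·0.491.
L = 103.88/(0.491×0.483) = 438.03 lb/h.

438 lb/h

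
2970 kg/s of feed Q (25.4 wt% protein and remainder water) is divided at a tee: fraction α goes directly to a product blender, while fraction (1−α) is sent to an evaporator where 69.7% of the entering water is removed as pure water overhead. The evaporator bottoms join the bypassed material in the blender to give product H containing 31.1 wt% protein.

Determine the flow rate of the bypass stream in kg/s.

All 2970×0.254 = 754.38 kg/s of protein reaches H, so H = 754.38/0.311 = 2425.7 kg/s and vapour = 544.34 kg/s.
The evaporator receives (1−α)·2970 of feed at 0.746 water and removes 0.697 of that water:
0.697×0.746×(1−α)×2970 = 544.34
(1−α) = 544.34/1544.3 = 0.3525;  α = 0.6475.
Bypass flow = 0.6475×2970 = 1923.1 kg/s.

1923 kg/s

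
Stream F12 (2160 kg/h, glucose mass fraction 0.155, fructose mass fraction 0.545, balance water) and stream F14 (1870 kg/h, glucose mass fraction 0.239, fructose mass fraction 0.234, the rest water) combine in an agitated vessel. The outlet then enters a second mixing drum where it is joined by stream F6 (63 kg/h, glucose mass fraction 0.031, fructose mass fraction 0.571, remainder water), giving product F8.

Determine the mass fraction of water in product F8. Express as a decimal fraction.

0.405

Overall, product flow = 4093 kg/h.
water in = 2160×0.300 + 1870×0.527 + 63×0.398 = 1658.6 kg/h.
water fraction in F8 = 0.405.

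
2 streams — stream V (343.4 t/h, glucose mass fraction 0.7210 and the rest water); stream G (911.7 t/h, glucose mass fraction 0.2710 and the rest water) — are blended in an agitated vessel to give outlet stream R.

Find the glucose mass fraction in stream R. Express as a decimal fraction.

0.3941

Total flow out = 343.4 + 911.7 = 1255.1 t/h.
glucose in = 343.4×0.721 + 911.7×0.271 = 494.66 t/h.
glucose mass fraction in R = 494.66/1255.1 = 0.3941.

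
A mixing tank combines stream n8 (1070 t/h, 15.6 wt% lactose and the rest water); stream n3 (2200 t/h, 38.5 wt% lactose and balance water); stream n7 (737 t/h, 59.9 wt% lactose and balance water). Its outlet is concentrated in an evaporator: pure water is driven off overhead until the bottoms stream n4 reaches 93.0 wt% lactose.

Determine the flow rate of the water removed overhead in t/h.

2442 t/h

lactose entering = 1070×0.156 + 2200×0.385 + 737×0.599 = 1455.4 t/h.
All lactose reports to n4, so n4 = 1455.4/0.930 = 1564.9 t/h.
Total feed = 4007 t/h; overhead = 4007 − 1564.9 = 2442.1 t/h.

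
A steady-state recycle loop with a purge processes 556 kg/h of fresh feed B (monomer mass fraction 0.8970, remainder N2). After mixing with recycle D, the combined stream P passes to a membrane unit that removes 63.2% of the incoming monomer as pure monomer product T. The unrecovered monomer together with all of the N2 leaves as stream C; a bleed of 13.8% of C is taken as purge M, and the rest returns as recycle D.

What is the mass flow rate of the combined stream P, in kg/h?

N2 enters only via B and leaves only via the purge: 556×0.103 = 0.138×(N2 in C), and the membrane unit passes all N2, so N2 in P = N2 in C = 414.99 kg/h.
monomer in P: m_A = 556×0.897 + (1−0.138)·(1−0.632)·m_A, so m_A = 498.73/0.6828 = 730.44 kg/h.
P = 730.44 + 414.99 = 1145.4 kg/h.

1145 kg/h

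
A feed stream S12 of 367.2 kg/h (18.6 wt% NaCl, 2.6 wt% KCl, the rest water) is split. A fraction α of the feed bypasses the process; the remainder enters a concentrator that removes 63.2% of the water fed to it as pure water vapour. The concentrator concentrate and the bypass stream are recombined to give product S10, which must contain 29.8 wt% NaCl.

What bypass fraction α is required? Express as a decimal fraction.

0.245

All 367.2×0.186 = 68.299 kg/h of NaCl reaches S10, so S10 = 68.299/0.298 = 229.19 kg/h and vapour = 138.01 kg/h.
The evaporator receives (1−α)·367.2 of feed at 0.788 water and removes 0.632 of that water:
0.632×0.788×(1−α)×367.2 = 138.01
(1−α) = 138.01/182.87 = 0.7547;  α = 0.2453.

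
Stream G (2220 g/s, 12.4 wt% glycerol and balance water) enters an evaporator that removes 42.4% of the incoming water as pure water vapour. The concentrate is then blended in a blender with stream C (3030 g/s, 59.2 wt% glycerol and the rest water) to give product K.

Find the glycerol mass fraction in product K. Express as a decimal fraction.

0.468

Vapour removed = 0.424×0.876×2220 = 824.56 g/s; concentrate = 1395.4 g/s.
glycerol reaching the mixer = 275.28 (from concentrate) + 3030×0.592 = 2069 g/s.
Product flow = 1395.4 + 3030 = 4425.4 g/s; glycerol fraction = 0.468.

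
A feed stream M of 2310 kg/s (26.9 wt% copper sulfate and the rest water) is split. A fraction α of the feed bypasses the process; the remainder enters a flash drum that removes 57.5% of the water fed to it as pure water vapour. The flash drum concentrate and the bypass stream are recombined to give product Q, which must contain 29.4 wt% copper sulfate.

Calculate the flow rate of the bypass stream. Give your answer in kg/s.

1843 kg/s

All 2310×0.269 = 621.39 kg/s of copper sulfate reaches Q, so Q = 621.39/0.294 = 2113.6 kg/s and vapour = 196.43 kg/s.
The evaporator receives (1−α)·2310 of feed at 0.731 water and removes 0.575 of that water:
0.575×0.731×(1−α)×2310 = 196.43
(1−α) = 196.43/970.95 = 0.2023;  α = 0.7977.
Bypass flow = 0.7977×2310 = 1842.7 kg/s.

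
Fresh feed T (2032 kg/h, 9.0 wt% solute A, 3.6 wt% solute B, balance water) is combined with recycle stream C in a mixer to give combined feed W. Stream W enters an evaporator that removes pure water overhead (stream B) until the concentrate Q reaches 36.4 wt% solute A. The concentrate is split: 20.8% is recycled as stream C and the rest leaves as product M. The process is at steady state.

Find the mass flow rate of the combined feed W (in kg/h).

Overall solute A balance (none leaves overhead): solute A in fresh feed = solute A in product, i.e. 2032×0.090 = (1−0.208)·Q·0.364.
Q = 182.88/(0.364×0.792) = 634.37 kg/h.
Recycle C = 0.208×634.37 = 131.95 kg/h.
Combined feed W = 2032 + 131.95 = 2163.9 kg/h.

2164 kg/h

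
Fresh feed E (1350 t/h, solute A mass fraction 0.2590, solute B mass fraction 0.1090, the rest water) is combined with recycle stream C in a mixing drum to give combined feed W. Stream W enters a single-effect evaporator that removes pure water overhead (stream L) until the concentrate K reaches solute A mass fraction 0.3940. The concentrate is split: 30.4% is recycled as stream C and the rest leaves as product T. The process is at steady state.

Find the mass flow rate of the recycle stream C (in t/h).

Overall solute A balance (none leaves overhead): solute A in fresh feed = solute A in product, i.e. 1350×0.259 = (1−0.304)·K·0.394.
K = 349.65/(0.394×0.696) = 1275.1 t/h.
Recycle C = 0.304×1275.1 = 387.62 t/h.

387.6 t/h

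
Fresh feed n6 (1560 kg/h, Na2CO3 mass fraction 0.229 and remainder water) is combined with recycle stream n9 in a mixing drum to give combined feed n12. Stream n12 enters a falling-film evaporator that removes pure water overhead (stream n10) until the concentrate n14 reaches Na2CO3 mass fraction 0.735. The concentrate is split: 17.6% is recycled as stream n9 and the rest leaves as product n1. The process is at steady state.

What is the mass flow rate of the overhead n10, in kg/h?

Overall Na2CO3 balance (none leaves overhead): Na2CO3 in fresh feed = Na2CO3 in product, i.e. 1560×0.229 = (1−0.176)·n14·0.735.
n14 = 357.24/(0.735×0.824) = 589.86 kg/h.
Recycle n9 = 0.176×589.86 = 103.81 kg/h.
Combined feed n12 = 1560 + 103.81 = 1663.8 kg/h.
Overhead n10 = n12 − n14 = 1663.8 − 589.86 = 1074 kg/h.

1074 kg/h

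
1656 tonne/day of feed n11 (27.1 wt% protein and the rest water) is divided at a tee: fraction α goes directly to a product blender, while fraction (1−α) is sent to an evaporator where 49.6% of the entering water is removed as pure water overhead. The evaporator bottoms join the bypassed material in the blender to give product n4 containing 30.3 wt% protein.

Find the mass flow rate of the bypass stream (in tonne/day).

1172 tonne/day

All 1656×0.271 = 448.78 tonne/day of protein reaches n4, so n4 = 448.78/0.303 = 1481.1 tonne/day and vapour = 174.89 tonne/day.
The evaporator receives (1−α)·1656 of feed at 0.729 water and removes 0.496 of that water:
0.496×0.729×(1−α)×1656 = 174.89
(1−α) = 174.89/598.78 = 0.2921;  α = 0.7079.
Bypass flow = 0.7079×1656 = 1172.3 tonne/day.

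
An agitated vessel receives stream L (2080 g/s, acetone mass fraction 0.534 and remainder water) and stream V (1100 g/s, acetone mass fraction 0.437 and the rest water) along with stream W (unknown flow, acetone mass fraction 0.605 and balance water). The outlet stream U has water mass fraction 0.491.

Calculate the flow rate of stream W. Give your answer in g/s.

283.3 g/s

Let W be the unknown flow. Total out = 3180 + W.
water balance: 1588.6 + 0.395·W = 0.491·(3180 + W)
(0.395 − 0.491)·W = 0.491×3180 − 1588.6 = -27.2
W = -27.2 / -0.096 = 283.33 g/s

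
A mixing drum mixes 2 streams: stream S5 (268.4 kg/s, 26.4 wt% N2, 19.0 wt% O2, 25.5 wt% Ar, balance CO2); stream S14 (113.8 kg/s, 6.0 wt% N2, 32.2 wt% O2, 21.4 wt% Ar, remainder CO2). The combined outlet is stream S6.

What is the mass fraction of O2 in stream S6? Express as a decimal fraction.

Total flow out = 268.4 + 113.8 = 382.2 kg/s.
O2 in = 268.4×0.190 + 113.8×0.322 = 87.64 kg/s.
O2 mass fraction in S6 = 87.64/382.2 = 0.2293.

0.2293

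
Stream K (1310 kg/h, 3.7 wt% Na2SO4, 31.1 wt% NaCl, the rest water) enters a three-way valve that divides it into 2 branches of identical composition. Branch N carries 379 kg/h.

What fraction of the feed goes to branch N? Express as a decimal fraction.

0.289

Fraction to N = 379/1310 = 0.2893.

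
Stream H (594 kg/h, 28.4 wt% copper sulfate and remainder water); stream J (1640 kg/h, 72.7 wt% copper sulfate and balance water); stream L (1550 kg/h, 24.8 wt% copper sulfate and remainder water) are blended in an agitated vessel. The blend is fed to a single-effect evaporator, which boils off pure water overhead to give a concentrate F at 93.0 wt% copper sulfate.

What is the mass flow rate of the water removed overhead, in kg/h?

1907 kg/h

copper sulfate entering = 594×0.284 + 1640×0.727 + 1550×0.248 = 1745.4 kg/h.
All copper sulfate reports to F, so F = 1745.4/0.930 = 1876.7 kg/h.
Total feed = 3784 kg/h; overhead = 3784 − 1876.7 = 1907.3 kg/h.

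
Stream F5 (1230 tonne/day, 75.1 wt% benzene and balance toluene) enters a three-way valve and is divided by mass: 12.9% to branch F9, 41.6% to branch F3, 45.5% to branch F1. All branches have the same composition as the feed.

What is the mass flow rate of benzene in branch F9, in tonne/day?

Branch F9 total = 0.129×1230 = 158.67 tonne/day.
benzene in F9 = 0.751×158.67 = 119.16 tonne/day.

119.2 tonne/day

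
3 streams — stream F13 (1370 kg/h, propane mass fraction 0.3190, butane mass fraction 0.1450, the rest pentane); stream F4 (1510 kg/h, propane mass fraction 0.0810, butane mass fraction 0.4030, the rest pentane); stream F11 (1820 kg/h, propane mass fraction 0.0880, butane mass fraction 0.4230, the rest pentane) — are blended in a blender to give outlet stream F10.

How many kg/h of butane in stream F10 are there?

1577 kg/h

butane out = butane in = 1370×0.145 + 1510×0.403 + 1820×0.423 = 1577 kg/h.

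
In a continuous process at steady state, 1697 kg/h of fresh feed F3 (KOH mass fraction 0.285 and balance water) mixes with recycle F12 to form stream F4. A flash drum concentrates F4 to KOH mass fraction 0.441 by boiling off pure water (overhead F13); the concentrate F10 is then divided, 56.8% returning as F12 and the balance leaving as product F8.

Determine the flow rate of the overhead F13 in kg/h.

600.3 kg/h

Overall KOH balance (none leaves overhead): KOH in fresh feed = KOH in product, i.e. 1697×0.285 = (1−0.568)·F10·0.441.
F10 = 483.64/(0.441×0.432) = 2538.7 kg/h.
Recycle F12 = 0.568×2538.7 = 1442 kg/h.
Combined feed F4 = 1697 + 1442 = 3139 kg/h.
Overhead F13 = F4 − F10 = 3139 − 2538.7 = 600.3 kg/h.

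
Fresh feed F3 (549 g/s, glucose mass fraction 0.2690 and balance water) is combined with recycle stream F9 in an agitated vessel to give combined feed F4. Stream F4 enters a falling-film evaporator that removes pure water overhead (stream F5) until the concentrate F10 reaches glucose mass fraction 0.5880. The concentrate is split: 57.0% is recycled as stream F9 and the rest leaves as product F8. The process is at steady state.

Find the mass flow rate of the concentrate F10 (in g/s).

Overall glucose balance (none leaves overhead): glucose in fresh feed = glucose in product, i.e. 549×0.269 = (1−0.570)·F10·0.588.
F10 = 147.68/(0.588×0.430) = 584.09 g/s.

584.1 g/s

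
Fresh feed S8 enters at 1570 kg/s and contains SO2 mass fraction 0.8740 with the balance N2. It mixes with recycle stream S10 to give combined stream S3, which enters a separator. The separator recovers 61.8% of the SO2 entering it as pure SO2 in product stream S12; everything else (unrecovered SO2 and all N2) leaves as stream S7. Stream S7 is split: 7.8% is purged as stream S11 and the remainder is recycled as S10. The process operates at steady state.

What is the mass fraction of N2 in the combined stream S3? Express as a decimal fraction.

N2 enters only via S8 and leaves only via the purge: 1570×0.126 = 0.078×(N2 in S7), and the separator passes all N2, so N2 in S3 = N2 in S7 = 2536.2 kg/s.
SO2 in S3: m_A = 1570×0.874 + (1−0.078)·(1−0.618)·m_A, so m_A = 1372.2/0.6478 = 2118.2 kg/s.
S3 = 2118.2 + 2536.2 = 4654.4 kg/s.
N2 fraction in S3 = 2536.2/4654.4 = 0.5449.

0.5449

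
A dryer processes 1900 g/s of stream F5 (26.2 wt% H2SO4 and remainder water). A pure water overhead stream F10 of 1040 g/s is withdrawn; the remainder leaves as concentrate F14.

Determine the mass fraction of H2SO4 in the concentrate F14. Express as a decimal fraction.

0.579

H2SO4 is not removed: 1900×0.262 = 497.8 g/s of H2SO4 enters F14.
Concentrate = 1900 − 1040 = 860 g/s.
Mass fraction = 497.8/860 = 0.579.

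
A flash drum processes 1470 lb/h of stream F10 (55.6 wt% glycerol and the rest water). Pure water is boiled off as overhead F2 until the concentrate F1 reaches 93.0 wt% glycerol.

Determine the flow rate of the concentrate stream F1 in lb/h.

glycerol is conserved: 1470×0.556 = 817.32 lb/h all reports to the concentrate.
Concentrate = 817.32/(target fraction) = 878.84 lb/h.

878.8 lb/h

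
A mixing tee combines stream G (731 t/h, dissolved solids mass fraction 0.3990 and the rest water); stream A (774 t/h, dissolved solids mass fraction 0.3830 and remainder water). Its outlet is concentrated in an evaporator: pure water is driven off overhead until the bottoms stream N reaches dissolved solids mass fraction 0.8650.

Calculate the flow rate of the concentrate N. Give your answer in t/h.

679.9 t/h

dissolved solids entering = 731×0.399 + 774×0.383 = 588.11 t/h.
All dissolved solids reports to N, so N = 588.11/0.865 = 679.9 t/h.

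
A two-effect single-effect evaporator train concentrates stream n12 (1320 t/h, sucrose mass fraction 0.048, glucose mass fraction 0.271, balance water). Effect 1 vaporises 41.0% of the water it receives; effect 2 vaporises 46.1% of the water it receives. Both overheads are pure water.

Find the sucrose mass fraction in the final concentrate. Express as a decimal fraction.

0.090

water in feed = 1320×0.681 = 898.92 t/h.
After stage 1: water left = (1−0.410)×898.92 = 530.36; stream total = 951.44 t/h.
After stage 2: water left = (1−0.461)×530.36 = 285.87; final concentrate = 706.95 t/h.
sucrose fraction = 63.36/706.95 = 0.090.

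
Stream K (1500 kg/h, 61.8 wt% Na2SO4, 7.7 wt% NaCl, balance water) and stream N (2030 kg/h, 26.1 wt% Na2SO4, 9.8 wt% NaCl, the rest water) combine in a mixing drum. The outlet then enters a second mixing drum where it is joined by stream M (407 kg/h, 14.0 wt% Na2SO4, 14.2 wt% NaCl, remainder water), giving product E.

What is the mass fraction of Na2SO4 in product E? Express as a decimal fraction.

Overall, product flow = 3937 kg/h.
Na2SO4 in = 1500×0.618 + 2030×0.261 + 407×0.140 = 1513.8 kg/h.
Na2SO4 fraction in E = 0.3845.

0.3845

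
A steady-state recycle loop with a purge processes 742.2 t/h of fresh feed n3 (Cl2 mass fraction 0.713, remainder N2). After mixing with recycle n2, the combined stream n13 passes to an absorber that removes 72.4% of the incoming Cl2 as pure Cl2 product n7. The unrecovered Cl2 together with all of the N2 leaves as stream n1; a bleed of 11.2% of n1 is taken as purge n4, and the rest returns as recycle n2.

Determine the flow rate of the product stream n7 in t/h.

Cl2 in n13: m_A = 742.2×0.713 + (1−0.112)·(1−0.724)·m_A, so m_A = 529.19/0.7549 = 700.99 t/h.
Product n7 = 0.724×700.99 = 507.52 t/h.

507.5 t/h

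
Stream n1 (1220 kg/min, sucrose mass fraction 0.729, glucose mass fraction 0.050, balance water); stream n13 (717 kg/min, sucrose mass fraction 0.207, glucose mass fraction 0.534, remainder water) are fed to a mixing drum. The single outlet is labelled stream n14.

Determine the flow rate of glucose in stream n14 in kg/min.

443.9 kg/min

glucose out = glucose in = 1220×0.050 + 717×0.534 = 443.88 kg/min.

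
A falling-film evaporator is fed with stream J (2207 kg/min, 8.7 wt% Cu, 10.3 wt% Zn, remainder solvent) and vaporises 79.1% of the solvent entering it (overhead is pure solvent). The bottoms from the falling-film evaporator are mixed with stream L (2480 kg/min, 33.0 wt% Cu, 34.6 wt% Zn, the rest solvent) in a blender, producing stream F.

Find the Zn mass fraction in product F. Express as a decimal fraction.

0.332

Vapour removed = 0.791×0.810×2207 = 1414 kg/min; concentrate = 792.95 kg/min.
Zn reaching the mixer = 227.32 (from concentrate) + 2480×0.346 = 1085.4 kg/min.
Product flow = 792.95 + 2480 = 3273 kg/min; Zn fraction = 0.332.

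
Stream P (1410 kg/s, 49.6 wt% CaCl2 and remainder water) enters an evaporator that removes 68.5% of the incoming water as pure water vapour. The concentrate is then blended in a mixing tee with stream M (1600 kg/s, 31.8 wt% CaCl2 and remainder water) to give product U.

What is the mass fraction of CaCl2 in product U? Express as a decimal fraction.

Vapour removed = 0.685×0.504×1410 = 486.79 kg/s; concentrate = 923.21 kg/s.
CaCl2 reaching the mixer = 699.36 (from concentrate) + 1600×0.318 = 1208.2 kg/s.
Product flow = 923.21 + 1600 = 2523.2 kg/s; CaCl2 fraction = 0.4788.

0.4788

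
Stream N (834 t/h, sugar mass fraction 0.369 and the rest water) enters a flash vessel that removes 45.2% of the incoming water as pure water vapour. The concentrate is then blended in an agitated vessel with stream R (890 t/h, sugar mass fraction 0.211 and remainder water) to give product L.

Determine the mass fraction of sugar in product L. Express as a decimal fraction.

0.333

Vapour removed = 0.452×0.631×834 = 237.87 t/h; concentrate = 596.13 t/h.
sugar reaching the mixer = 307.75 (from concentrate) + 890×0.211 = 495.54 t/h.
Product flow = 596.13 + 890 = 1486.1 t/h; sugar fraction = 0.333.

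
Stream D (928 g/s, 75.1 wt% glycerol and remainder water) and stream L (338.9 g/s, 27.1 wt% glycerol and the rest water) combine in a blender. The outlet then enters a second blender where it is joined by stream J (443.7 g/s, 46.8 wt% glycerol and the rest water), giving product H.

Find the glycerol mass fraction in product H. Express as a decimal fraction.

0.582

Overall, product flow = 1710.6 g/s.
glycerol in = 928×0.751 + 338.9×0.271 + 443.7×0.468 = 996.42 g/s.
glycerol fraction in H = 0.582.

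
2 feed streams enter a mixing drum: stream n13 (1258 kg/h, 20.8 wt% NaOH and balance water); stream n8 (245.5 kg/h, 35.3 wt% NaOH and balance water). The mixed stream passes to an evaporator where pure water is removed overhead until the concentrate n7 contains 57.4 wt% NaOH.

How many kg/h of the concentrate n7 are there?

NaOH entering = 1258×0.208 + 245.5×0.353 = 348.33 kg/h.
All NaOH reports to n7, so n7 = 348.33/0.574 = 606.84 kg/h.

606.8 kg/h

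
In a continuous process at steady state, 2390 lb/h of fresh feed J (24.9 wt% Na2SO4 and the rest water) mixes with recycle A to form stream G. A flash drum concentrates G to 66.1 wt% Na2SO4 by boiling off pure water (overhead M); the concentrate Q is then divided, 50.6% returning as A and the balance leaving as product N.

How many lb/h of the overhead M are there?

1490 lb/h

Overall Na2SO4 balance (none leaves overhead): Na2SO4 in fresh feed = Na2SO4 in product, i.e. 2390×0.249 = (1−0.506)·Q·0.661.
Q = 595.11/(0.661×0.494) = 1822.5 lb/h.
Recycle A = 0.506×1822.5 = 922.19 lb/h.
Combined feed G = 2390 + 922.19 = 3312.2 lb/h.
Overhead M = G − Q = 3312.2 − 1822.5 = 1489.7 lb/h.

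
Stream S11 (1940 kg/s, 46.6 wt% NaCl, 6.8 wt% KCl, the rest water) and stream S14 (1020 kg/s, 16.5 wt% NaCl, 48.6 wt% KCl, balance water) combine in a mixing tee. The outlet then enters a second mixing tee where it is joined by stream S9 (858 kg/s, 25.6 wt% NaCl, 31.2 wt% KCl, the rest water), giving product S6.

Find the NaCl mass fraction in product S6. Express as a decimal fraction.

Overall, product flow = 3818 kg/s.
NaCl in = 1940×0.466 + 1020×0.165 + 858×0.256 = 1292 kg/s.
NaCl fraction in S6 = 0.338.

0.338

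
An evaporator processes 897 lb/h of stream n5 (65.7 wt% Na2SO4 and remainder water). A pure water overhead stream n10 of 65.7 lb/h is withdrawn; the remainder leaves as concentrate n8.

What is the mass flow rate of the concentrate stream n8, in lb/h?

831.3 lb/h

Concentrate = 897 − 65.7 = 831.3 lb/h.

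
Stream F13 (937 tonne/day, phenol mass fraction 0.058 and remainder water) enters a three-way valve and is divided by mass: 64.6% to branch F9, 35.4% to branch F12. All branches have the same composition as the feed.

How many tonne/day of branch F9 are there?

605.3 tonne/day

Branch F9 flow = 0.646×937 = 605.3 tonne/day.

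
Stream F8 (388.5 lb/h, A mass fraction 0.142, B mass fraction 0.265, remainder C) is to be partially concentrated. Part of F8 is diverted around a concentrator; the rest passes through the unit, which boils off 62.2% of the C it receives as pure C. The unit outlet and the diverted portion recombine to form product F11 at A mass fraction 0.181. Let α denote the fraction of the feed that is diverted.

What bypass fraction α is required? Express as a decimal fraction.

0.416

All 388.5×0.142 = 55.167 lb/h of A reaches F11, so F11 = 55.167/0.181 = 304.79 lb/h and vapour = 83.71 lb/h.
The evaporator receives (1−α)·388.5 of feed at 0.593 C and removes 0.622 of that C:
0.622×0.593×(1−α)×388.5 = 83.71
(1−α) = 83.71/143.3 = 0.5842;  α = 0.4158.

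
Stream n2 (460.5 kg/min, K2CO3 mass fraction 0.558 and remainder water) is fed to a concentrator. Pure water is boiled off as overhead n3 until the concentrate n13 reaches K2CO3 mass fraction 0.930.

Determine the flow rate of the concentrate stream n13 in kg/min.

276.3 kg/min

K2CO3 is conserved: 460.5×0.558 = 256.96 kg/min all reports to the concentrate.
Concentrate = 256.96/(target fraction) = 276.3 kg/min.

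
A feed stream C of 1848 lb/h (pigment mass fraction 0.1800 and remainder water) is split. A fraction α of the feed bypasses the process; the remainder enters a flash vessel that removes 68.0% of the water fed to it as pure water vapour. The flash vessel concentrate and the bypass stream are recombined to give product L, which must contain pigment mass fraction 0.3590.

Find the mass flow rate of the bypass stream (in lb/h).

195.5 lb/h

All 1848×0.180 = 332.64 lb/h of pigment reaches L, so L = 332.64/0.359 = 926.57 lb/h and vapour = 921.43 lb/h.
The evaporator receives (1−α)·1848 of feed at 0.820 water and removes 0.680 of that water:
0.680×0.820×(1−α)×1848 = 921.43
(1−α) = 921.43/1030.4 = 0.8942;  α = 0.1058.
Bypass flow = 0.1058×1848 = 195.51 lb/h.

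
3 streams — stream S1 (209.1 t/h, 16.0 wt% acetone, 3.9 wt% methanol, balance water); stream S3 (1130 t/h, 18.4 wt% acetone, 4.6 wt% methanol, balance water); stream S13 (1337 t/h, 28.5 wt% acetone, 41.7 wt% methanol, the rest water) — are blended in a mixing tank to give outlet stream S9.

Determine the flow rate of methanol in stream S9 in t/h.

617.7 t/h

methanol out = methanol in = 209.1×0.039 + 1130×0.046 + 1337×0.417 = 617.66 t/h.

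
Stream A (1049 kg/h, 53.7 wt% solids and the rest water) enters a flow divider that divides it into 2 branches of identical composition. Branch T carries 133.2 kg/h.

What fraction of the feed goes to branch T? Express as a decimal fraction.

0.127

Fraction to T = 133.2/1049 = 0.1270.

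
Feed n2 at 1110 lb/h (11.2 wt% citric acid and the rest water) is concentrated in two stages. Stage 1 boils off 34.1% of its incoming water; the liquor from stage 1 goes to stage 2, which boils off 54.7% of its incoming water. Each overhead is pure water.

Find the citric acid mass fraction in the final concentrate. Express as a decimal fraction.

water in feed = 1110×0.888 = 985.68 lb/h.
After stage 1: water left = (1−0.341)×985.68 = 649.56; stream total = 773.88 lb/h.
After stage 2: water left = (1−0.547)×649.56 = 294.25; final concentrate = 418.57 lb/h.
citric acid fraction = 124.32/418.57 = 0.297.

0.297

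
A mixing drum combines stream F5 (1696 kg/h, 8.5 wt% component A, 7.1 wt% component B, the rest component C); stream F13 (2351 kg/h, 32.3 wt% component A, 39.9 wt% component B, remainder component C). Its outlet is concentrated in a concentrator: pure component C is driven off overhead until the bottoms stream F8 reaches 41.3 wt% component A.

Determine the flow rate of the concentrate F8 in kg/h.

component A entering = 1696×0.085 + 2351×0.323 = 903.53 kg/h.
All component A reports to F8, so F8 = 903.53/0.413 = 2187.7 kg/h.

2188 kg/h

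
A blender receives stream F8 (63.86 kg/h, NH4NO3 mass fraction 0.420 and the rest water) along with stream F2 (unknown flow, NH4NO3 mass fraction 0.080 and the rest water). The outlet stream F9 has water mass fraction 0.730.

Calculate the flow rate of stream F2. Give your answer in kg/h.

50.42 kg/h

Let F2 be the unknown flow. Total out = 63.86 + F2.
water balance: 37.039 + 0.920·F2 = 0.730·(63.86 + F2)
(0.920 − 0.730)·F2 = 0.730×63.86 − 37.039 = 9.579
F2 = 9.579 / 0.190 = 50.416 kg/h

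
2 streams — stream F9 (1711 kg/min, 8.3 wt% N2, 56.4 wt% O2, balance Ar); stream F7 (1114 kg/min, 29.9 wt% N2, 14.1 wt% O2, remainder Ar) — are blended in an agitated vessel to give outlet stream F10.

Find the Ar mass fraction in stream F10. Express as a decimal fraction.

Total flow out = 1711 + 1114 = 2825 kg/min.
Ar in = 1711×0.353 + 1114×0.560 = 1227.8 kg/min.
Ar mass fraction in F10 = 1227.8/2825 = 0.435.

0.435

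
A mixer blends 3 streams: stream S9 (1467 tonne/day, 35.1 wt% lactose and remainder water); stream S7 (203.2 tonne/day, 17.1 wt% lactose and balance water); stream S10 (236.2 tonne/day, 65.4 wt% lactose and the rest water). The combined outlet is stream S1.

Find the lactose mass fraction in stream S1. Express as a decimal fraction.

Total flow out = 1467 + 203.2 + 236.2 = 1906.4 tonne/day.
lactose in = 1467×0.351 + 203.2×0.171 + 236.2×0.654 = 704.14 tonne/day.
lactose mass fraction in S1 = 704.14/1906.4 = 0.369.

0.369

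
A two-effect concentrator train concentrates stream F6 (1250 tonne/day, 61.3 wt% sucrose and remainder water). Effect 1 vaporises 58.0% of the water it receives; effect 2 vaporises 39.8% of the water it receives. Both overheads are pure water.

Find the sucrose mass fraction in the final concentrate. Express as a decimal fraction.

0.8623

water in feed = 1250×0.387 = 483.75 tonne/day.
After stage 1: water left = (1−0.580)×483.75 = 203.18; stream total = 969.42 tonne/day.
After stage 2: water left = (1−0.398)×203.18 = 122.31; final concentrate = 888.56 tonne/day.
sucrose fraction = 766.25/888.56 = 0.8623.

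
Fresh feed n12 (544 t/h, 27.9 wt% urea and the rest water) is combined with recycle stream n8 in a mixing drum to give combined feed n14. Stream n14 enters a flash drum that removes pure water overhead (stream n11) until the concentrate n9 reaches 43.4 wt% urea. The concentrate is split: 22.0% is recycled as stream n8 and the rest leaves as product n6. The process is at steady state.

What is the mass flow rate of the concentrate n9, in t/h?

Overall urea balance (none leaves overhead): urea in fresh feed = urea in product, i.e. 544×0.279 = (1−0.220)·n9·0.434.
n9 = 151.78/(0.434×0.780) = 448.35 t/h.

448.4 t/h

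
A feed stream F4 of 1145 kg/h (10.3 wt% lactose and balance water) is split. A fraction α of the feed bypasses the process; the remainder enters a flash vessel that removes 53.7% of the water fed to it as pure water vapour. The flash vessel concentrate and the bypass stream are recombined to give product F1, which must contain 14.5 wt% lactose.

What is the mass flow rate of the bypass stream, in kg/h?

456.5 kg/h

All 1145×0.103 = 117.93 kg/h of lactose reaches F1, so F1 = 117.93/0.145 = 813.34 kg/h and vapour = 331.66 kg/h.
The evaporator receives (1−α)·1145 of feed at 0.897 water and removes 0.537 of that water:
0.537×0.897×(1−α)×1145 = 331.66
(1−α) = 331.66/551.53 = 0.6013;  α = 0.3987.
Bypass flow = 0.3987×1145 = 456.47 kg/h.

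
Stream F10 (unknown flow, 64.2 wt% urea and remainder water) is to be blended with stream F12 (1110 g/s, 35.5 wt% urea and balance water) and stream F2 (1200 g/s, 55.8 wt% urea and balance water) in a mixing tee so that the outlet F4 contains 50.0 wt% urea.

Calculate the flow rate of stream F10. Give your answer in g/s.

Let F10 be the unknown flow. Total out = 2310 + F10.
urea balance: 1063.7 + 0.642·F10 = 0.500·(2310 + F10)
(0.642 − 0.500)·F10 = 0.500×2310 − 1063.7 = 91.35
F10 = 91.35 / 0.142 = 643.31 g/s

643.3 g/s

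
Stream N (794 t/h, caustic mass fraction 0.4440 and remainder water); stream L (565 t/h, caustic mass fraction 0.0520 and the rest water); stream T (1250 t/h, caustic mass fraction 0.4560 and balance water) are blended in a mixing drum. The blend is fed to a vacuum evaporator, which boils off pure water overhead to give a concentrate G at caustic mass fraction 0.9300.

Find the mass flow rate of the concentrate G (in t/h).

caustic entering = 794×0.444 + 565×0.052 + 1250×0.456 = 951.92 t/h.
All caustic reports to G, so G = 951.92/0.930 = 1023.6 t/h.

1024 t/h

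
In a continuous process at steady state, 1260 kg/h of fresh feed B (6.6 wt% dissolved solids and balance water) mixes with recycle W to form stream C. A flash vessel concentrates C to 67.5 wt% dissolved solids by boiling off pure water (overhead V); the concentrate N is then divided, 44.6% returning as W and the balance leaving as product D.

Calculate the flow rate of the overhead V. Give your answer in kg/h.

Overall dissolved solids balance (none leaves overhead): dissolved solids in fresh feed = dissolved solids in product, i.e. 1260×0.066 = (1−0.446)·N·0.675.
N = 83.16/(0.675×0.554) = 222.38 kg/h.
Recycle W = 0.446×222.38 = 99.183 kg/h.
Combined feed C = 1260 + 99.183 = 1359.2 kg/h.
Overhead V = C − N = 1359.2 − 222.38 = 1136.8 kg/h.

1137 kg/h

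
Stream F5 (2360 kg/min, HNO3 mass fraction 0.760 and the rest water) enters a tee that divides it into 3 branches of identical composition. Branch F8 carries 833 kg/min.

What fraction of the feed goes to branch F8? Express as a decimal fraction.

Fraction to F8 = 833/2360 = 0.3530.

0.353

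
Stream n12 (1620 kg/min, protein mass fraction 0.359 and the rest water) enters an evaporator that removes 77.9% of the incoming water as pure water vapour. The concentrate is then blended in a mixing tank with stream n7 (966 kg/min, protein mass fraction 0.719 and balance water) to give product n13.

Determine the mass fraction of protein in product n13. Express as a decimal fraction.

Vapour removed = 0.779×0.641×1620 = 808.93 kg/min; concentrate = 811.07 kg/min.
protein reaching the mixer = 581.58 (from concentrate) + 966×0.719 = 1276.1 kg/min.
Product flow = 811.07 + 966 = 1777.1 kg/min; protein fraction = 0.718.

0.718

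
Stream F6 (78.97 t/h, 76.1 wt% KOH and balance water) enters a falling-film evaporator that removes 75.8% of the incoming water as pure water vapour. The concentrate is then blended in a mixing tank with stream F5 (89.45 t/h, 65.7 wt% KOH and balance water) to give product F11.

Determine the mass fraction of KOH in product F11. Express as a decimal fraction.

0.771

Vapour removed = 0.758×0.239×78.97 = 14.306 t/h; concentrate = 64.664 t/h.
KOH reaching the mixer = 60.096 (from concentrate) + 89.45×0.657 = 118.86 t/h.
Product flow = 64.664 + 89.45 = 154.11 t/h; KOH fraction = 0.771.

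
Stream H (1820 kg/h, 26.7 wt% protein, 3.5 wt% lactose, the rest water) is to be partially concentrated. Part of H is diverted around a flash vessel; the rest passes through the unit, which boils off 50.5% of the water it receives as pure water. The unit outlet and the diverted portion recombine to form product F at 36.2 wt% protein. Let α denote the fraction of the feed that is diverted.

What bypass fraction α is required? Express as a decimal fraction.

All 1820×0.267 = 485.94 kg/h of protein reaches F, so F = 485.94/0.362 = 1342.4 kg/h and vapour = 477.62 kg/h.
The evaporator receives (1−α)·1820 of feed at 0.698 water and removes 0.505 of that water:
0.505×0.698×(1−α)×1820 = 477.62
(1−α) = 477.62/641.53 = 0.7445;  α = 0.2555.

0.255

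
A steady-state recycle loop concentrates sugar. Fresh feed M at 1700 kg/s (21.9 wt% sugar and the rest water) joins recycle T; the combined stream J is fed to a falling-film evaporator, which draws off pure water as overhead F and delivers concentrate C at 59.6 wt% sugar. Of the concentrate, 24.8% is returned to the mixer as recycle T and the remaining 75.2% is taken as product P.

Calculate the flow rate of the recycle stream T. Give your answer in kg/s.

Overall sugar balance (none leaves overhead): sugar in fresh feed = sugar in product, i.e. 1700×0.219 = (1−0.248)·C·0.596.
C = 372.3/(0.596×0.752) = 830.67 kg/s.
Recycle T = 0.248×830.67 = 206.01 kg/s.

206 kg/s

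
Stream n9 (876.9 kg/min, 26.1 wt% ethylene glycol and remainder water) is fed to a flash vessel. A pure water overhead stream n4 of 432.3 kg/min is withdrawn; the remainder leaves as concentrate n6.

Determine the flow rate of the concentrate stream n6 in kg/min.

444.6 kg/min

Concentrate = 876.9 − 432.3 = 444.6 kg/min.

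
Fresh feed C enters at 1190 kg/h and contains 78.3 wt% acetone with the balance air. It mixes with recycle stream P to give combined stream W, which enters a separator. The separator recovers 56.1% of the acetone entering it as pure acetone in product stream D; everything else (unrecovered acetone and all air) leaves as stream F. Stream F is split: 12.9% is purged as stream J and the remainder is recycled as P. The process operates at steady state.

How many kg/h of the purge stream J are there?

air enters only via C and leaves only via the purge: 1190×0.217 = 0.129×(air in F), and the separator passes all air, so air in W = air in F = 2001.8 kg/h.
acetone in W: m_A = 1190×0.783 + (1−0.129)·(1−0.561)·m_A, so m_A = 931.77/0.6176 = 1508.6 kg/h.
F = (1−0.561)×1508.6 + 2001.8 = 2664.1 kg/h.
Purge J = 0.129×2664.1 = 343.66 kg/h.

343.7 kg/h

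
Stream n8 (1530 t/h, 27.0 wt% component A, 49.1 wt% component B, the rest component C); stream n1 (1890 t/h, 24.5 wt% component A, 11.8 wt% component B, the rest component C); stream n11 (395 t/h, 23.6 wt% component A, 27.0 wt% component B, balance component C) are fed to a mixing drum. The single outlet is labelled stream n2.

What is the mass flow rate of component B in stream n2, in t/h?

component B out = component B in = 1530×0.491 + 1890×0.118 + 395×0.270 = 1080.9 t/h.

1081 t/h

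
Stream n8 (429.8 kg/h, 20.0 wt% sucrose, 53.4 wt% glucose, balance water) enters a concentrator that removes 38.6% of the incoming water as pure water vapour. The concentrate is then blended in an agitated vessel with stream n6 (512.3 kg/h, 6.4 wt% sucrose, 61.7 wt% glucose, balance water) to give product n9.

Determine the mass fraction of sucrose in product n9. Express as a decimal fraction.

0.132

Vapour removed = 0.386×0.266×429.8 = 44.13 kg/h; concentrate = 385.67 kg/h.
sucrose reaching the mixer = 85.96 (from concentrate) + 512.3×0.064 = 118.75 kg/h.
Product flow = 385.67 + 512.3 = 897.97 kg/h; sucrose fraction = 0.132.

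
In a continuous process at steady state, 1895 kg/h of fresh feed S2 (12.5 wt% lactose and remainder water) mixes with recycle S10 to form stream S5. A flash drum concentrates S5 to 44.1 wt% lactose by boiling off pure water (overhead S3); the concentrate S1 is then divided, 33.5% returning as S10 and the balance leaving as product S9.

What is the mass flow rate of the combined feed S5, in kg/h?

Overall lactose balance (none leaves overhead): lactose in fresh feed = lactose in product, i.e. 1895×0.125 = (1−0.335)·S1·0.441.
S1 = 236.88/(0.441×0.665) = 807.72 kg/h.
Recycle S10 = 0.335×807.72 = 270.59 kg/h.
Combined feed S5 = 1895 + 270.59 = 2165.6 kg/h.

2166 kg/h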